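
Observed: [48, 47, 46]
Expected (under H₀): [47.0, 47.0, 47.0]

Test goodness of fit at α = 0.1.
Chi-square goodness of fit test:
H₀: observed counts match expected distribution
H₁: observed counts differ from expected distribution
df = k - 1 = 2
χ² = Σ(O - E)²/E
   = (48 - 47.0)²/47.0 + (47 - 47.0)²/47.0 + (46 - 47.0)²/47.0
   = 0.021 + 0.000 + 0.021
   = 0.04
p-value = 0.9789

Since p-value > α = 0.1, we fail to reject H₀.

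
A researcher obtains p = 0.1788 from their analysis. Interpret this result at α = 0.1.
Since p = 0.1788 > α = 0.1, fail to reject H₀.
There is insufficient evidence to reject the null hypothesis; the result is not statistically significant at the 0.1 level.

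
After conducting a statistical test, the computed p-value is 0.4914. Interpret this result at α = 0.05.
Since p = 0.4914 > α = 0.05, fail to reject H₀.
There is insufficient evidence to reject the null hypothesis; the result is not statistically significant at the 0.05 level.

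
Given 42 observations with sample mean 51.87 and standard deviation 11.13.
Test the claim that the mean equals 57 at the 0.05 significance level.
One-sample t-test:
H₀: μ = 57
H₁: μ ≠ 57
df = n - 1 = 41
t = (x̄ - μ₀) / (s/√n) = (51.87 - 57) / (11.13/√42) = -2.987
p-value = 0.0047

Since p-value < α = 0.05, we reject H₀.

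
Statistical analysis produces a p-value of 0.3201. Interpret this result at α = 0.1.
Since p = 0.3201 > α = 0.1, fail to reject H₀.
There is insufficient evidence to reject the null hypothesis; the result is not statistically significant at the 0.1 level.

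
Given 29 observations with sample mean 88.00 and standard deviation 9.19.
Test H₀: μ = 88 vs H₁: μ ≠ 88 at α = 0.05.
One-sample t-test:
H₀: μ = 88
H₁: μ ≠ 88
df = n - 1 = 28
t = (x̄ - μ₀) / (s/√n) = (88.00 - 88) / (9.19/√29) = 0.000
p-value = 1.0000

Since p-value > α = 0.05, we fail to reject H₀.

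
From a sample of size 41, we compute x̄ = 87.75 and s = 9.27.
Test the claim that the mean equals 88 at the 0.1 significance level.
One-sample t-test:
H₀: μ = 88
H₁: μ ≠ 88
df = n - 1 = 40
t = (x̄ - μ₀) / (s/√n) = (87.75 - 88) / (9.27/√41) = -0.173
p-value = 0.8638

Since p-value > α = 0.1, we fail to reject H₀.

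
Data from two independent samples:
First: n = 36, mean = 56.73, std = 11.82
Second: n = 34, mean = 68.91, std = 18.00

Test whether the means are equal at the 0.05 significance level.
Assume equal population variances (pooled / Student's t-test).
Student's two-sample t-test (equal variances):
H₀: μ₁ = μ₂
H₁: μ₁ ≠ μ₂
df = n₁ + n₂ - 2 = 68
Pooled variance s_p² = [(n₁-1)s₁² + (n₂-1)s₂²] / (n₁ + n₂ - 2) = [(35)(11.82²) + (33)(18.00²)] / 68 = 229.1461
SE = √(s_p²(1/n₁ + 1/n₂)) = √(229.1461 × (1/36 + 1/34)) = 3.6200
t = (x̄₁ - x̄₂) / SE = (56.73 - 68.91) / 3.6200 = -12.18 / 3.6200 = -3.365
p-value = 0.0013

Since p-value < α = 0.05, we reject H₀.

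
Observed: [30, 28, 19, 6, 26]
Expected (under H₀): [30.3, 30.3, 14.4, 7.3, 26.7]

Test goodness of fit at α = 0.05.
Chi-square goodness of fit test:
H₀: observed counts match expected distribution
H₁: observed counts differ from expected distribution
df = k - 1 = 4
χ² = Σ(O - E)²/E
   = (30 - 30.3)²/30.3 + (28 - 30.3)²/30.3 + (19 - 14.4)²/14.4 + (6 - 7.3)²/7.3 + (26 - 26.7)²/26.7
   = 0.003 + 0.175 + 1.469 + 0.232 + 0.018
   = 1.90
p-value = 0.7547

Since p-value > α = 0.05, we fail to reject H₀.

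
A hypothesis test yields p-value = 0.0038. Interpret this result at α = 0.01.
Since p = 0.0038 < α = 0.01, reject H₀.
There is sufficient evidence to reject the null hypothesis; the result is statistically significant at the 0.01 level.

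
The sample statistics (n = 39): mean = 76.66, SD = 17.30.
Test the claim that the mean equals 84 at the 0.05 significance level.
One-sample t-test:
H₀: μ = 84
H₁: μ ≠ 84
df = n - 1 = 38
t = (x̄ - μ₀) / (s/√n) = (76.66 - 84) / (17.30/√39) = -2.650
p-value = 0.0117

Since p-value < α = 0.05, we reject H₀.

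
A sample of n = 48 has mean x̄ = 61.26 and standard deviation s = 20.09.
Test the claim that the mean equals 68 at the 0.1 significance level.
One-sample t-test:
H₀: μ = 68
H₁: μ ≠ 68
df = n - 1 = 47
t = (x̄ - μ₀) / (s/√n) = (61.26 - 68) / (20.09/√48) = -2.324
p-value = 0.0245

Since p-value < α = 0.1, we reject H₀.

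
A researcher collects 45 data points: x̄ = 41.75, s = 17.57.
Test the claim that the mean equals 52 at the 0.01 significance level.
One-sample t-test:
H₀: μ = 52
H₁: μ ≠ 52
df = n - 1 = 44
t = (x̄ - μ₀) / (s/√n) = (41.75 - 52) / (17.57/√45) = -3.913
p-value = 0.0003

Since p-value < α = 0.01, we reject H₀.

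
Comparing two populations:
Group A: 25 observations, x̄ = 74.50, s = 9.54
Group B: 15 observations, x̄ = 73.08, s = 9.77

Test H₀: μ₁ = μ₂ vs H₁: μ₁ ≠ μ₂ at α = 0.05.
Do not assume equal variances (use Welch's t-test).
Welch's two-sample t-test:
H₀: μ₁ = μ₂
H₁: μ₁ ≠ μ₂
s₁²/n₁ = 9.54²/25 = 3.6405,  s₂²/n₂ = 9.77²/15 = 6.3635
SE = √(s₁²/n₁ + s₂²/n₂) = √(3.6405 + 6.3635) = 3.1629
df (Welch-Satterthwaite) = (s₁²/n₁ + s₂²/n₂)² / [(s₁²/n₁)²/(n₁-1) + (s₂²/n₂)²/(n₂-1)] ≈ 29.05
t = (x̄₁ - x̄₂) / SE = (74.50 - 73.08) / 3.1629 = 1.42 / 3.1629 = 0.449
p-value = 0.6568

Since p-value > α = 0.05, we fail to reject H₀.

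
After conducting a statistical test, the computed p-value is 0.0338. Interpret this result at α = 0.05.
Since p = 0.0338 < α = 0.05, reject H₀.
There is sufficient evidence to reject the null hypothesis; the result is statistically significant at the 0.05 level.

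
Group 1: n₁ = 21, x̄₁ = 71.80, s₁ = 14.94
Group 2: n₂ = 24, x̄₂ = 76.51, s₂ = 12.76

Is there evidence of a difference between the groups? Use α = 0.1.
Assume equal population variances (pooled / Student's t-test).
Student's two-sample t-test (equal variances):
H₀: μ₁ = μ₂
H₁: μ₁ ≠ μ₂
df = n₁ + n₂ - 2 = 43
Pooled variance s_p² = [(n₁-1)s₁² + (n₂-1)s₂²] / (n₁ + n₂ - 2) = [(20)(14.94²) + (23)(12.76²)] / 43 = 190.9041
SE = √(s_p²(1/n₁ + 1/n₂)) = √(190.9041 × (1/21 + 1/24)) = 4.1286
t = (x̄₁ - x̄₂) / SE = (71.80 - 76.51) / 4.1286 = -4.71 / 4.1286 = -1.141
p-value = 0.2603

Since p-value > α = 0.1, we fail to reject H₀.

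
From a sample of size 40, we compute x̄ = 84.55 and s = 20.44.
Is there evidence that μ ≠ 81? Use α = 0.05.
One-sample t-test:
H₀: μ = 81
H₁: μ ≠ 81
df = n - 1 = 39
t = (x̄ - μ₀) / (s/√n) = (84.55 - 81) / (20.44/√40) = 1.098
p-value = 0.2787

Since p-value > α = 0.05, we fail to reject H₀.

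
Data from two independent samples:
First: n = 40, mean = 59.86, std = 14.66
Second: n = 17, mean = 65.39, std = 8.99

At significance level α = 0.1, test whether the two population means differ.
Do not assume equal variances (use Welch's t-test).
Welch's two-sample t-test:
H₀: μ₁ = μ₂
H₁: μ₁ ≠ μ₂
s₁²/n₁ = 14.66²/40 = 5.3729,  s₂²/n₂ = 8.99²/17 = 4.7541
SE = √(s₁²/n₁ + s₂²/n₂) = √(5.3729 + 4.7541) = 3.1823
df (Welch-Satterthwaite) = (s₁²/n₁ + s₂²/n₂)² / [(s₁²/n₁)²/(n₁-1) + (s₂²/n₂)²/(n₂-1)] ≈ 47.64
t = (x̄₁ - x̄₂) / SE = (59.86 - 65.39) / 3.1823 = -5.53 / 3.1823 = -1.738
p-value = 0.0887

Since p-value < α = 0.1, we reject H₀.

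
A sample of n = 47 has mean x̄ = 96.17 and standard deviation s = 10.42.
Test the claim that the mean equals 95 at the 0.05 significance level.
One-sample t-test:
H₀: μ = 95
H₁: μ ≠ 95
df = n - 1 = 46
t = (x̄ - μ₀) / (s/√n) = (96.17 - 95) / (10.42/√47) = 0.770
p-value = 0.4454

Since p-value > α = 0.05, we fail to reject H₀.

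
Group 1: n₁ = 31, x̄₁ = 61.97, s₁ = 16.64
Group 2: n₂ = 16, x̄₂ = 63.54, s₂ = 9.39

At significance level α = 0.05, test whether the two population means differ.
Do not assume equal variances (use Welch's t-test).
Welch's two-sample t-test:
H₀: μ₁ = μ₂
H₁: μ₁ ≠ μ₂
s₁²/n₁ = 16.64²/31 = 8.9319,  s₂²/n₂ = 9.39²/16 = 5.5108
SE = √(s₁²/n₁ + s₂²/n₂) = √(8.9319 + 5.5108) = 3.8004
df (Welch-Satterthwaite) = (s₁²/n₁ + s₂²/n₂)² / [(s₁²/n₁)²/(n₁-1) + (s₂²/n₂)²/(n₂-1)] ≈ 44.53
t = (x̄₁ - x̄₂) / SE = (61.97 - 63.54) / 3.8004 = -1.57 / 3.8004 = -0.413
p-value = 0.6815

Since p-value > α = 0.05, we fail to reject H₀.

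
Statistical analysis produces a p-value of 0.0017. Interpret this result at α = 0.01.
Since p = 0.0017 < α = 0.01, reject H₀.
There is sufficient evidence to reject the null hypothesis; the result is statistically significant at the 0.01 level.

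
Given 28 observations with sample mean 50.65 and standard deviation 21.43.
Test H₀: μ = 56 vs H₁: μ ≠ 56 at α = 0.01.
One-sample t-test:
H₀: μ = 56
H₁: μ ≠ 56
df = n - 1 = 27
t = (x̄ - μ₀) / (s/√n) = (50.65 - 56) / (21.43/√28) = -1.321
p-value = 0.1976

Since p-value > α = 0.01, we fail to reject H₀.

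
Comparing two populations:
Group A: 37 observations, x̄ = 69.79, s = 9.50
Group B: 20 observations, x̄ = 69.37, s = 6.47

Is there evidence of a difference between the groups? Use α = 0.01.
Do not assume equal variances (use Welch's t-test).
Welch's two-sample t-test:
H₀: μ₁ = μ₂
H₁: μ₁ ≠ μ₂
s₁²/n₁ = 9.50²/37 = 2.4392,  s₂²/n₂ = 6.47²/20 = 2.0930
SE = √(s₁²/n₁ + s₂²/n₂) = √(2.4392 + 2.0930) = 2.1289
df (Welch-Satterthwaite) = (s₁²/n₁ + s₂²/n₂)² / [(s₁²/n₁)²/(n₁-1) + (s₂²/n₂)²/(n₂-1)] ≈ 51.89
t = (x̄₁ - x̄₂) / SE = (69.79 - 69.37) / 2.1289 = 0.42 / 2.1289 = 0.197
p-value = 0.8444

Since p-value > α = 0.01, we fail to reject H₀.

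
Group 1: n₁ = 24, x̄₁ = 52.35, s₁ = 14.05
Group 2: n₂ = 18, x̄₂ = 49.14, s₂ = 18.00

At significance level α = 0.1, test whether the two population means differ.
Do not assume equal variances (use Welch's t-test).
Welch's two-sample t-test:
H₀: μ₁ = μ₂
H₁: μ₁ ≠ μ₂
s₁²/n₁ = 14.05²/24 = 8.2251,  s₂²/n₂ = 18.00²/18 = 18.0000
SE = √(s₁²/n₁ + s₂²/n₂) = √(8.2251 + 18.0000) = 5.1210
df (Welch-Satterthwaite) = (s₁²/n₁ + s₂²/n₂)² / [(s₁²/n₁)²/(n₁-1) + (s₂²/n₂)²/(n₂-1)] ≈ 31.26
t = (x̄₁ - x̄₂) / SE = (52.35 - 49.14) / 5.1210 = 3.21 / 5.1210 = 0.627
p-value = 0.5353

Since p-value > α = 0.1, we fail to reject H₀.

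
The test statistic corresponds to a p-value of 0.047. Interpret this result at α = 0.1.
Since p = 0.047 < α = 0.1, reject H₀.
There is sufficient evidence to reject the null hypothesis; the result is statistically significant at the 0.1 level.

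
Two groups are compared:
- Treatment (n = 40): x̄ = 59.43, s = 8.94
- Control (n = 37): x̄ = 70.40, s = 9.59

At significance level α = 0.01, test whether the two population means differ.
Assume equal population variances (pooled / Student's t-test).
Student's two-sample t-test (equal variances):
H₀: μ₁ = μ₂
H₁: μ₁ ≠ μ₂
df = n₁ + n₂ - 2 = 75
Pooled variance s_p² = [(n₁-1)s₁² + (n₂-1)s₂²] / (n₁ + n₂ - 2) = [(39)(8.94²) + (36)(9.59²)] / 75 = 85.7050
SE = √(s_p²(1/n₁ + 1/n₂)) = √(85.7050 × (1/40 + 1/37)) = 2.1116
t = (x̄₁ - x̄₂) / SE = (59.43 - 70.40) / 2.1116 = -10.97 / 2.1116 = -5.195
p-value < 0.0001

Since p-value < α = 0.01, we reject H₀.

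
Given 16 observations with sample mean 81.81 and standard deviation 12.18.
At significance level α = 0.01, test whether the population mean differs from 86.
One-sample t-test:
H₀: μ = 86
H₁: μ ≠ 86
df = n - 1 = 15
t = (x̄ - μ₀) / (s/√n) = (81.81 - 86) / (12.18/√16) = -1.376
p-value = 0.1890

Since p-value > α = 0.01, we fail to reject H₀.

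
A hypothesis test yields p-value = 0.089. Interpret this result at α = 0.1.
Since p = 0.089 < α = 0.1, reject H₀.
There is sufficient evidence to reject the null hypothesis; the result is statistically significant at the 0.1 level.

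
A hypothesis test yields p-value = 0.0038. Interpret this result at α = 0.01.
Since p = 0.0038 < α = 0.01, reject H₀.
There is sufficient evidence to reject the null hypothesis; the result is statistically significant at the 0.01 level.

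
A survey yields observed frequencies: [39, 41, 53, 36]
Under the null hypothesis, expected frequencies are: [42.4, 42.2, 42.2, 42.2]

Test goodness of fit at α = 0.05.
Chi-square goodness of fit test:
H₀: observed counts match expected distribution
H₁: observed counts differ from expected distribution
df = k - 1 = 3
χ² = Σ(O - E)²/E
   = (39 - 42.4)²/42.4 + (41 - 42.2)²/42.2 + (53 - 42.2)²/42.2 + (36 - 42.2)²/42.2
   = 0.273 + 0.034 + 2.764 + 0.911
   = 3.98
p-value = 0.2635

Since p-value > α = 0.05, we fail to reject H₀.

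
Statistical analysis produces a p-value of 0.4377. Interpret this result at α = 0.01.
Since p = 0.4377 > α = 0.01, fail to reject H₀.
There is insufficient evidence to reject the null hypothesis; the result is not statistically significant at the 0.01 level.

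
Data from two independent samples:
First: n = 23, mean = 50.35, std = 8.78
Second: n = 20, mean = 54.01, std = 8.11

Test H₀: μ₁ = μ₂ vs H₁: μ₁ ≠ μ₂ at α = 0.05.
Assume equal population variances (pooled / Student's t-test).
Student's two-sample t-test (equal variances):
H₀: μ₁ = μ₂
H₁: μ₁ ≠ μ₂
df = n₁ + n₂ - 2 = 41
Pooled variance s_p² = [(n₁-1)s₁² + (n₂-1)s₂²] / (n₁ + n₂ - 2) = [(22)(8.78²) + (19)(8.11²)] / 41 = 71.8443
SE = √(s_p²(1/n₁ + 1/n₂)) = √(71.8443 × (1/23 + 1/20)) = 2.5915
t = (x̄₁ - x̄₂) / SE = (50.35 - 54.01) / 2.5915 = -3.66 / 2.5915 = -1.412
p-value = 0.1654

Since p-value > α = 0.05, we fail to reject H₀.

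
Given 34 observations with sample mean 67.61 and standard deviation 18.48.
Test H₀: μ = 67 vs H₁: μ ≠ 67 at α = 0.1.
One-sample t-test:
H₀: μ = 67
H₁: μ ≠ 67
df = n - 1 = 33
t = (x̄ - μ₀) / (s/√n) = (67.61 - 67) / (18.48/√34) = 0.192
p-value = 0.8486

Since p-value > α = 0.1, we fail to reject H₀.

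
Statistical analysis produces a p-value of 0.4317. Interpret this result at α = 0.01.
Since p = 0.4317 > α = 0.01, fail to reject H₀.
There is insufficient evidence to reject the null hypothesis; the result is not statistically significant at the 0.01 level.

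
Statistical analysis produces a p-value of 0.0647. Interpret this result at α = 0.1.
Since p = 0.0647 < α = 0.1, reject H₀.
There is sufficient evidence to reject the null hypothesis; the result is statistically significant at the 0.1 level.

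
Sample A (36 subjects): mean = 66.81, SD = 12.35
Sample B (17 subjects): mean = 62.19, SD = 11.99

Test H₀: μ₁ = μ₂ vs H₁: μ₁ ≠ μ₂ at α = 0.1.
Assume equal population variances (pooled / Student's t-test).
Student's two-sample t-test (equal variances):
H₀: μ₁ = μ₂
H₁: μ₁ ≠ μ₂
df = n₁ + n₂ - 2 = 51
Pooled variance s_p² = [(n₁-1)s₁² + (n₂-1)s₂²] / (n₁ + n₂ - 2) = [(35)(12.35²) + (16)(11.99²)] / 51 = 149.7735
SE = √(s_p²(1/n₁ + 1/n₂)) = √(149.7735 × (1/36 + 1/17)) = 3.6015
t = (x̄₁ - x̄₂) / SE = (66.81 - 62.19) / 3.6015 = 4.62 / 3.6015 = 1.283
p-value = 0.2054

Since p-value > α = 0.1, we fail to reject H₀.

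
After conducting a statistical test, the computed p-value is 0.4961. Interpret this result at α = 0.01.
Since p = 0.4961 > α = 0.01, fail to reject H₀.
There is insufficient evidence to reject the null hypothesis; the result is not statistically significant at the 0.01 level.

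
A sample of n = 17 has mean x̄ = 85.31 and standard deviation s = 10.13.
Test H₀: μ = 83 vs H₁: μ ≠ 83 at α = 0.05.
One-sample t-test:
H₀: μ = 83
H₁: μ ≠ 83
df = n - 1 = 16
t = (x̄ - μ₀) / (s/√n) = (85.31 - 83) / (10.13/√17) = 0.940
p-value = 0.3611

Since p-value > α = 0.05, we fail to reject H₀.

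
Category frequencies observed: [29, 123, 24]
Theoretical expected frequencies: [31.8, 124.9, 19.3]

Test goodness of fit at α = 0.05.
Chi-square goodness of fit test:
H₀: observed counts match expected distribution
H₁: observed counts differ from expected distribution
df = k - 1 = 2
χ² = Σ(O - E)²/E
   = (29 - 31.8)²/31.8 + (123 - 124.9)²/124.9 + (24 - 19.3)²/19.3
   = 0.247 + 0.029 + 1.145
   = 1.42
p-value = 0.4916

Since p-value > α = 0.05, we fail to reject H₀.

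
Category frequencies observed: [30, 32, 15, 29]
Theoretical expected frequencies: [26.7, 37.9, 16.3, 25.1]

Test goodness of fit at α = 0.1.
Chi-square goodness of fit test:
H₀: observed counts match expected distribution
H₁: observed counts differ from expected distribution
df = k - 1 = 3
χ² = Σ(O - E)²/E
   = (30 - 26.7)²/26.7 + (32 - 37.9)²/37.9 + (15 - 16.3)²/16.3 + (29 - 25.1)²/25.1
   = 0.408 + 0.918 + 0.104 + 0.606
   = 2.04
p-value = 0.5650

Since p-value > α = 0.1, we fail to reject H₀.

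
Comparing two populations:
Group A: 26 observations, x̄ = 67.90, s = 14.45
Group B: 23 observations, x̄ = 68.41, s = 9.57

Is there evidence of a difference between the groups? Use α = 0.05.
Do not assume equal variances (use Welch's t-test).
Welch's two-sample t-test:
H₀: μ₁ = μ₂
H₁: μ₁ ≠ μ₂
s₁²/n₁ = 14.45²/26 = 8.0309,  s₂²/n₂ = 9.57²/23 = 3.9820
SE = √(s₁²/n₁ + s₂²/n₂) = √(8.0309 + 3.9820) = 3.4660
df (Welch-Satterthwaite) = (s₁²/n₁ + s₂²/n₂)² / [(s₁²/n₁)²/(n₁-1) + (s₂²/n₂)²/(n₂-1)] ≈ 43.72
t = (x̄₁ - x̄₂) / SE = (67.90 - 68.41) / 3.4660 = -0.51 / 3.4660 = -0.147
p-value = 0.8837

Since p-value > α = 0.05, we fail to reject H₀.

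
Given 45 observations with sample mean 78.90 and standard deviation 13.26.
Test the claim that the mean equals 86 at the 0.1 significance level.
One-sample t-test:
H₀: μ = 86
H₁: μ ≠ 86
df = n - 1 = 44
t = (x̄ - μ₀) / (s/√n) = (78.90 - 86) / (13.26/√45) = -3.592
p-value = 0.0008

Since p-value < α = 0.1, we reject H₀.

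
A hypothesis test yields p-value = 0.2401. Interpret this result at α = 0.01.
Since p = 0.2401 > α = 0.01, fail to reject H₀.
There is insufficient evidence to reject the null hypothesis; the result is not statistically significant at the 0.01 level.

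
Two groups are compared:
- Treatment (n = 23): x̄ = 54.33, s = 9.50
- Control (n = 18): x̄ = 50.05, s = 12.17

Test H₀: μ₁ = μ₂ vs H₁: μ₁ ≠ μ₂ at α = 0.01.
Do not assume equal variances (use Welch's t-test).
Welch's two-sample t-test:
H₀: μ₁ = μ₂
H₁: μ₁ ≠ μ₂
s₁²/n₁ = 9.50²/23 = 3.9239,  s₂²/n₂ = 12.17²/18 = 8.2283
SE = √(s₁²/n₁ + s₂²/n₂) = √(3.9239 + 8.2283) = 3.4860
df (Welch-Satterthwaite) = (s₁²/n₁ + s₂²/n₂)² / [(s₁²/n₁)²/(n₁-1) + (s₂²/n₂)²/(n₂-1)] ≈ 31.54
t = (x̄₁ - x̄₂) / SE = (54.33 - 50.05) / 3.4860 = 4.28 / 3.4860 = 1.228
p-value = 0.2286

Since p-value > α = 0.01, we fail to reject H₀.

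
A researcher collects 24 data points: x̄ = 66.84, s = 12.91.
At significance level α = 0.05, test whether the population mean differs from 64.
One-sample t-test:
H₀: μ = 64
H₁: μ ≠ 64
df = n - 1 = 23
t = (x̄ - μ₀) / (s/√n) = (66.84 - 64) / (12.91/√24) = 1.078
p-value = 0.2923

Since p-value > α = 0.05, we fail to reject H₀.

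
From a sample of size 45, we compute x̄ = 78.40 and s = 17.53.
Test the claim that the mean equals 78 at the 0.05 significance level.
One-sample t-test:
H₀: μ = 78
H₁: μ ≠ 78
df = n - 1 = 44
t = (x̄ - μ₀) / (s/√n) = (78.40 - 78) / (17.53/√45) = 0.153
p-value = 0.8790

Since p-value > α = 0.05, we fail to reject H₀.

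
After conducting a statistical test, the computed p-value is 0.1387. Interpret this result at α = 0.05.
Since p = 0.1387 > α = 0.05, fail to reject H₀.
There is insufficient evidence to reject the null hypothesis; the result is not statistically significant at the 0.05 level.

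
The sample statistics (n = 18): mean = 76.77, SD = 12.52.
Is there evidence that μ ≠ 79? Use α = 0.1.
One-sample t-test:
H₀: μ = 79
H₁: μ ≠ 79
df = n - 1 = 17
t = (x̄ - μ₀) / (s/√n) = (76.77 - 79) / (12.52/√18) = -0.756
p-value = 0.4602

Since p-value > α = 0.1, we fail to reject H₀.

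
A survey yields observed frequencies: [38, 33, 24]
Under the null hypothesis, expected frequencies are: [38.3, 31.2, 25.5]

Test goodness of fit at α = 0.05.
Chi-square goodness of fit test:
H₀: observed counts match expected distribution
H₁: observed counts differ from expected distribution
df = k - 1 = 2
χ² = Σ(O - E)²/E
   = (38 - 38.3)²/38.3 + (33 - 31.2)²/31.2 + (24 - 25.5)²/25.5
   = 0.002 + 0.104 + 0.088
   = 0.19
p-value = 0.9074

Since p-value > α = 0.05, we fail to reject H₀.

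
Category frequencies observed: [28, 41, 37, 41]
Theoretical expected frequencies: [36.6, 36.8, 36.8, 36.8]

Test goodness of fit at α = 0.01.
Chi-square goodness of fit test:
H₀: observed counts match expected distribution
H₁: observed counts differ from expected distribution
df = k - 1 = 3
χ² = Σ(O - E)²/E
   = (28 - 36.6)²/36.6 + (41 - 36.8)²/36.8 + (37 - 36.8)²/36.8 + (41 - 36.8)²/36.8
   = 2.021 + 0.479 + 0.001 + 0.479
   = 2.98
p-value = 0.3946

Since p-value > α = 0.01, we fail to reject H₀.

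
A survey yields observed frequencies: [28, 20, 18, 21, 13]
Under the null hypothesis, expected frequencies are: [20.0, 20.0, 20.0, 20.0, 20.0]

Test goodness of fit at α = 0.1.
Chi-square goodness of fit test:
H₀: observed counts match expected distribution
H₁: observed counts differ from expected distribution
df = k - 1 = 4
χ² = Σ(O - E)²/E
   = (28 - 20.0)²/20.0 + (20 - 20.0)²/20.0 + (18 - 20.0)²/20.0 + (21 - 20.0)²/20.0 + (13 - 20.0)²/20.0
   = 3.200 + 0.000 + 0.200 + 0.050 + 2.450
   = 5.90
p-value = 0.2067

Since p-value > α = 0.1, we fail to reject H₀.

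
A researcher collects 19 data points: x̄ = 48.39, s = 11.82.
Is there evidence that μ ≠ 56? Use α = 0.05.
One-sample t-test:
H₀: μ = 56
H₁: μ ≠ 56
df = n - 1 = 18
t = (x̄ - μ₀) / (s/√n) = (48.39 - 56) / (11.82/√19) = -2.806
p-value = 0.0117

Since p-value < α = 0.05, we reject H₀.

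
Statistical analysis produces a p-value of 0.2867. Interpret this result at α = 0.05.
Since p = 0.2867 > α = 0.05, fail to reject H₀.
There is insufficient evidence to reject the null hypothesis; the result is not statistically significant at the 0.05 level.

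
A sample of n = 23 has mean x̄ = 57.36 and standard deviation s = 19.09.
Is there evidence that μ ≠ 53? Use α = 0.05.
One-sample t-test:
H₀: μ = 53
H₁: μ ≠ 53
df = n - 1 = 22
t = (x̄ - μ₀) / (s/√n) = (57.36 - 53) / (19.09/√23) = 1.095
p-value = 0.2852

Since p-value > α = 0.05, we fail to reject H₀.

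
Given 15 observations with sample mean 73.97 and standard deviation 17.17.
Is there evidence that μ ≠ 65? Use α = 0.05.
One-sample t-test:
H₀: μ = 65
H₁: μ ≠ 65
df = n - 1 = 14
t = (x̄ - μ₀) / (s/√n) = (73.97 - 65) / (17.17/√15) = 2.023
p-value = 0.0626

Since p-value > α = 0.05, we fail to reject H₀.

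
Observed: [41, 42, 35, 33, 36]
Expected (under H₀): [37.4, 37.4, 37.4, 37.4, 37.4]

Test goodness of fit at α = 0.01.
Chi-square goodness of fit test:
H₀: observed counts match expected distribution
H₁: observed counts differ from expected distribution
df = k - 1 = 4
χ² = Σ(O - E)²/E
   = (41 - 37.4)²/37.4 + (42 - 37.4)²/37.4 + (35 - 37.4)²/37.4 + (33 - 37.4)²/37.4 + (36 - 37.4)²/37.4
   = 0.347 + 0.566 + 0.154 + 0.518 + 0.052
   = 1.64
p-value = 0.8022

Since p-value > α = 0.01, we fail to reject H₀.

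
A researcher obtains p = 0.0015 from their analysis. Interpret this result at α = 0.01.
Since p = 0.0015 < α = 0.01, reject H₀.
There is sufficient evidence to reject the null hypothesis; the result is statistically significant at the 0.01 level.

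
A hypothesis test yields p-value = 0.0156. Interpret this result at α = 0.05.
Since p = 0.0156 < α = 0.05, reject H₀.
There is sufficient evidence to reject the null hypothesis; the result is statistically significant at the 0.05 level.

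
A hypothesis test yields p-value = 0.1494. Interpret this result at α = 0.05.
Since p = 0.1494 > α = 0.05, fail to reject H₀.
There is insufficient evidence to reject the null hypothesis; the result is not statistically significant at the 0.05 level.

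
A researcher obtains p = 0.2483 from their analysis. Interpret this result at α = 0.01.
Since p = 0.2483 > α = 0.01, fail to reject H₀.
There is insufficient evidence to reject the null hypothesis; the result is not statistically significant at the 0.01 level.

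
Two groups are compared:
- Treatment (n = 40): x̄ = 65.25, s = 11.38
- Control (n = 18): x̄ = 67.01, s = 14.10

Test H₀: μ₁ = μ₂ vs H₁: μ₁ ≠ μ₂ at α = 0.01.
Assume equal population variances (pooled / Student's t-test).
Student's two-sample t-test (equal variances):
H₀: μ₁ = μ₂
H₁: μ₁ ≠ μ₂
df = n₁ + n₂ - 2 = 56
Pooled variance s_p² = [(n₁-1)s₁² + (n₂-1)s₂²] / (n₁ + n₂ - 2) = [(39)(11.38²) + (17)(14.10²)] / 56 = 150.5436
SE = √(s_p²(1/n₁ + 1/n₂)) = √(150.5436 × (1/40 + 1/18)) = 3.4824
t = (x̄₁ - x̄₂) / SE = (65.25 - 67.01) / 3.4824 = -1.76 / 3.4824 = -0.505
p-value = 0.6153

Since p-value > α = 0.01, we fail to reject H₀.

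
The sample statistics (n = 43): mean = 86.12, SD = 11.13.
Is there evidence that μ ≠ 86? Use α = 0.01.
One-sample t-test:
H₀: μ = 86
H₁: μ ≠ 86
df = n - 1 = 42
t = (x̄ - μ₀) / (s/√n) = (86.12 - 86) / (11.13/√43) = 0.071
p-value = 0.9440

Since p-value > α = 0.01, we fail to reject H₀.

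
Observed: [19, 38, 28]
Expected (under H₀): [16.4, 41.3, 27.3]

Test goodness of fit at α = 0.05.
Chi-square goodness of fit test:
H₀: observed counts match expected distribution
H₁: observed counts differ from expected distribution
df = k - 1 = 2
χ² = Σ(O - E)²/E
   = (19 - 16.4)²/16.4 + (38 - 41.3)²/41.3 + (28 - 27.3)²/27.3
   = 0.412 + 0.264 + 0.018
   = 0.69
p-value = 0.7069

Since p-value > α = 0.05, we fail to reject H₀.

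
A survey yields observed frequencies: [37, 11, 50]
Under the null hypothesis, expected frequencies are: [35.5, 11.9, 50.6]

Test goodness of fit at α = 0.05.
Chi-square goodness of fit test:
H₀: observed counts match expected distribution
H₁: observed counts differ from expected distribution
df = k - 1 = 2
χ² = Σ(O - E)²/E
   = (37 - 35.5)²/35.5 + (11 - 11.9)²/11.9 + (50 - 50.6)²/50.6
   = 0.063 + 0.068 + 0.007
   = 0.14
p-value = 0.9331

Since p-value > α = 0.05, we fail to reject H₀.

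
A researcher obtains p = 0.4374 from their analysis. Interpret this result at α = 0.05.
Since p = 0.4374 > α = 0.05, fail to reject H₀.
There is insufficient evidence to reject the null hypothesis; the result is not statistically significant at the 0.05 level.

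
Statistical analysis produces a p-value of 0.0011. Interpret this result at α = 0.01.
Since p = 0.0011 < α = 0.01, reject H₀.
There is sufficient evidence to reject the null hypothesis; the result is statistically significant at the 0.01 level.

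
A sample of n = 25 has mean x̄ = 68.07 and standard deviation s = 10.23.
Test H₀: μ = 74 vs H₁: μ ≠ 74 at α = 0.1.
One-sample t-test:
H₀: μ = 74
H₁: μ ≠ 74
df = n - 1 = 24
t = (x̄ - μ₀) / (s/√n) = (68.07 - 74) / (10.23/√25) = -2.898
p-value = 0.0079

Since p-value < α = 0.1, we reject H₀.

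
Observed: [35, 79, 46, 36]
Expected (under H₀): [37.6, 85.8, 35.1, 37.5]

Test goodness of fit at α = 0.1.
Chi-square goodness of fit test:
H₀: observed counts match expected distribution
H₁: observed counts differ from expected distribution
df = k - 1 = 3
χ² = Σ(O - E)²/E
   = (35 - 37.6)²/37.6 + (79 - 85.8)²/85.8 + (46 - 35.1)²/35.1 + (36 - 37.5)²/37.5
   = 0.180 + 0.539 + 3.385 + 0.060
   = 4.16
p-value = 0.2443

Since p-value > α = 0.1, we fail to reject H₀.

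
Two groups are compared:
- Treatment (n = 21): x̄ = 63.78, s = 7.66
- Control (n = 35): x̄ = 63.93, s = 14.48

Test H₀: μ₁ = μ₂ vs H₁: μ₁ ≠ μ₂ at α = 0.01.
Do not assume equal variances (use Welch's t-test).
Welch's two-sample t-test:
H₀: μ₁ = μ₂
H₁: μ₁ ≠ μ₂
s₁²/n₁ = 7.66²/21 = 2.7941,  s₂²/n₂ = 14.48²/35 = 5.9906
SE = √(s₁²/n₁ + s₂²/n₂) = √(2.7941 + 5.9906) = 2.9639
df (Welch-Satterthwaite) = (s₁²/n₁ + s₂²/n₂)² / [(s₁²/n₁)²/(n₁-1) + (s₂²/n₂)²/(n₂-1)] ≈ 53.37
t = (x̄₁ - x̄₂) / SE = (63.78 - 63.93) / 2.9639 = -0.15 / 2.9639 = -0.051
p-value = 0.9598

Since p-value > α = 0.01, we fail to reject H₀.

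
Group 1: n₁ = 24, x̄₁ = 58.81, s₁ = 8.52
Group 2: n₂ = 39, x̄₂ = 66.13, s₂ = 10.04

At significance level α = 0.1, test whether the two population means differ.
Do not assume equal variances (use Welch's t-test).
Welch's two-sample t-test:
H₀: μ₁ = μ₂
H₁: μ₁ ≠ μ₂
s₁²/n₁ = 8.52²/24 = 3.0246,  s₂²/n₂ = 10.04²/39 = 2.5847
SE = √(s₁²/n₁ + s₂²/n₂) = √(3.0246 + 2.5847) = 2.3684
df (Welch-Satterthwaite) = (s₁²/n₁ + s₂²/n₂)² / [(s₁²/n₁)²/(n₁-1) + (s₂²/n₂)²/(n₂-1)] ≈ 54.86
t = (x̄₁ - x̄₂) / SE = (58.81 - 66.13) / 2.3684 = -7.32 / 2.3684 = -3.091
p-value = 0.0031

Since p-value < α = 0.1, we reject H₀.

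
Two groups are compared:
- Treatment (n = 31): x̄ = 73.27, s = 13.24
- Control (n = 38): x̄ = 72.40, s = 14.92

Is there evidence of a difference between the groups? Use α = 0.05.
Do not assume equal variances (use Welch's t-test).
Welch's two-sample t-test:
H₀: μ₁ = μ₂
H₁: μ₁ ≠ μ₂
s₁²/n₁ = 13.24²/31 = 5.6548,  s₂²/n₂ = 14.92²/38 = 5.8581
SE = √(s₁²/n₁ + s₂²/n₂) = √(5.6548 + 5.8581) = 3.3931
df (Welch-Satterthwaite) = (s₁²/n₁ + s₂²/n₂)² / [(s₁²/n₁)²/(n₁-1) + (s₂²/n₂)²/(n₂-1)] ≈ 66.49
t = (x̄₁ - x̄₂) / SE = (73.27 - 72.40) / 3.3931 = 0.87 / 3.3931 = 0.256
p-value = 0.7984

Since p-value > α = 0.05, we fail to reject H₀.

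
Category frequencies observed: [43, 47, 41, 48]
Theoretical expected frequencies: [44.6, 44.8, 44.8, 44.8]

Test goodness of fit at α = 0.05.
Chi-square goodness of fit test:
H₀: observed counts match expected distribution
H₁: observed counts differ from expected distribution
df = k - 1 = 3
χ² = Σ(O - E)²/E
   = (43 - 44.6)²/44.6 + (47 - 44.8)²/44.8 + (41 - 44.8)²/44.8 + (48 - 44.8)²/44.8
   = 0.057 + 0.108 + 0.322 + 0.229
   = 0.72
p-value = 0.8694

Since p-value > α = 0.05, we fail to reject H₀.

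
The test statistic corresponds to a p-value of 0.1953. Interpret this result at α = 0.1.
Since p = 0.1953 > α = 0.1, fail to reject H₀.
There is insufficient evidence to reject the null hypothesis; the result is not statistically significant at the 0.1 level.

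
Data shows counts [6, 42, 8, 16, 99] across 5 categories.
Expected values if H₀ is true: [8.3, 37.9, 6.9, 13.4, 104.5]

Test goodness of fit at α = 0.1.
Chi-square goodness of fit test:
H₀: observed counts match expected distribution
H₁: observed counts differ from expected distribution
df = k - 1 = 4
χ² = Σ(O - E)²/E
   = (6 - 8.3)²/8.3 + (42 - 37.9)²/37.9 + (8 - 6.9)²/6.9 + (16 - 13.4)²/13.4 + (99 - 104.5)²/104.5
   = 0.637 + 0.444 + 0.175 + 0.504 + 0.289
   = 2.05
p-value = 0.7265

Since p-value > α = 0.1, we fail to reject H₀.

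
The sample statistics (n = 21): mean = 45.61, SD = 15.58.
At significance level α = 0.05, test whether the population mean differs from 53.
One-sample t-test:
H₀: μ = 53
H₁: μ ≠ 53
df = n - 1 = 20
t = (x̄ - μ₀) / (s/√n) = (45.61 - 53) / (15.58/√21) = -2.174
p-value = 0.0419

Since p-value < α = 0.05, we reject H₀.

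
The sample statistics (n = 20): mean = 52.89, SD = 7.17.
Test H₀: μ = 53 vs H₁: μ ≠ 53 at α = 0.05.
One-sample t-test:
H₀: μ = 53
H₁: μ ≠ 53
df = n - 1 = 19
t = (x̄ - μ₀) / (s/√n) = (52.89 - 53) / (7.17/√20) = -0.069
p-value = 0.9460

Since p-value > α = 0.05, we fail to reject H₀.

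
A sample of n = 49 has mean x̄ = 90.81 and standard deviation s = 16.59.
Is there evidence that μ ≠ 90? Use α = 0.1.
One-sample t-test:
H₀: μ = 90
H₁: μ ≠ 90
df = n - 1 = 48
t = (x̄ - μ₀) / (s/√n) = (90.81 - 90) / (16.59/√49) = 0.342
p-value = 0.7340

Since p-value > α = 0.1, we fail to reject H₀.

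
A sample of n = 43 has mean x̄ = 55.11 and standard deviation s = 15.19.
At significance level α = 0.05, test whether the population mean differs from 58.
One-sample t-test:
H₀: μ = 58
H₁: μ ≠ 58
df = n - 1 = 42
t = (x̄ - μ₀) / (s/√n) = (55.11 - 58) / (15.19/√43) = -1.248
p-value = 0.2191

Since p-value > α = 0.05, we fail to reject H₀.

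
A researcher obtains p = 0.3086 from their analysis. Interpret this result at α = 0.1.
Since p = 0.3086 > α = 0.1, fail to reject H₀.
There is insufficient evidence to reject the null hypothesis; the result is not statistically significant at the 0.1 level.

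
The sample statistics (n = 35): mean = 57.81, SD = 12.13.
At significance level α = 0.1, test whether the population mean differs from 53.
One-sample t-test:
H₀: μ = 53
H₁: μ ≠ 53
df = n - 1 = 34
t = (x̄ - μ₀) / (s/√n) = (57.81 - 53) / (12.13/√35) = 2.346
p-value = 0.0249

Since p-value < α = 0.1, we reject H₀.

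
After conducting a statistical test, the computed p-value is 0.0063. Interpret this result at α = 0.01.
Since p = 0.0063 < α = 0.01, reject H₀.
There is sufficient evidence to reject the null hypothesis; the result is statistically significant at the 0.01 level.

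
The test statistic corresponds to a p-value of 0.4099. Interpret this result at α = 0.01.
Since p = 0.4099 > α = 0.01, fail to reject H₀.
There is insufficient evidence to reject the null hypothesis; the result is not statistically significant at the 0.01 level.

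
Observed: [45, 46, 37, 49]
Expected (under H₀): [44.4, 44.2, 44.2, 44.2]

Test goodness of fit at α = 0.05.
Chi-square goodness of fit test:
H₀: observed counts match expected distribution
H₁: observed counts differ from expected distribution
df = k - 1 = 3
χ² = Σ(O - E)²/E
   = (45 - 44.4)²/44.4 + (46 - 44.2)²/44.2 + (37 - 44.2)²/44.2 + (49 - 44.2)²/44.2
   = 0.008 + 0.073 + 1.173 + 0.521
   = 1.78
p-value = 0.6203

Since p-value > α = 0.05, we fail to reject H₀.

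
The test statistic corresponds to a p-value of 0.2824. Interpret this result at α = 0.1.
Since p = 0.2824 > α = 0.1, fail to reject H₀.
There is insufficient evidence to reject the null hypothesis; the result is not statistically significant at the 0.1 level.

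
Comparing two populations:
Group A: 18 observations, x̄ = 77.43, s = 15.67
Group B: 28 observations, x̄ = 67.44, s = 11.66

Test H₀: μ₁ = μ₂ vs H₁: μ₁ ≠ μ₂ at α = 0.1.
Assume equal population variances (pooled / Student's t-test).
Student's two-sample t-test (equal variances):
H₀: μ₁ = μ₂
H₁: μ₁ ≠ μ₂
df = n₁ + n₂ - 2 = 44
Pooled variance s_p² = [(n₁-1)s₁² + (n₂-1)s₂²] / (n₁ + n₂ - 2) = [(17)(15.67²) + (27)(11.66²)] / 44 = 178.2985
SE = √(s_p²(1/n₁ + 1/n₂)) = √(178.2985 × (1/18 + 1/28)) = 4.0340
t = (x̄₁ - x̄₂) / SE = (77.43 - 67.44) / 4.0340 = 9.99 / 4.0340 = 2.476
p-value = 0.0172

Since p-value < α = 0.1, we reject H₀.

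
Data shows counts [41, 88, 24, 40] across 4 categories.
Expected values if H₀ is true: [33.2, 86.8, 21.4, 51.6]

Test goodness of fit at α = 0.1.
Chi-square goodness of fit test:
H₀: observed counts match expected distribution
H₁: observed counts differ from expected distribution
df = k - 1 = 3
χ² = Σ(O - E)²/E
   = (41 - 33.2)²/33.2 + (88 - 86.8)²/86.8 + (24 - 21.4)²/21.4 + (40 - 51.6)²/51.6
   = 1.833 + 0.017 + 0.316 + 2.608
   = 4.77
p-value = 0.1892

Since p-value > α = 0.1, we fail to reject H₀.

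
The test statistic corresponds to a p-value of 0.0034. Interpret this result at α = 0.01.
Since p = 0.0034 < α = 0.01, reject H₀.
There is sufficient evidence to reject the null hypothesis; the result is statistically significant at the 0.01 level.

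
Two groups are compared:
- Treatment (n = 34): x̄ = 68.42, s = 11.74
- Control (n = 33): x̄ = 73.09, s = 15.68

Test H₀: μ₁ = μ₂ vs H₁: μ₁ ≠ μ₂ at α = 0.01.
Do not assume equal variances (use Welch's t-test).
Welch's two-sample t-test:
H₀: μ₁ = μ₂
H₁: μ₁ ≠ μ₂
s₁²/n₁ = 11.74²/34 = 4.0538,  s₂²/n₂ = 15.68²/33 = 7.4504
SE = √(s₁²/n₁ + s₂²/n₂) = √(4.0538 + 7.4504) = 3.3918
df (Welch-Satterthwaite) = (s₁²/n₁ + s₂²/n₂)² / [(s₁²/n₁)²/(n₁-1) + (s₂²/n₂)²/(n₂-1)] ≈ 59.28
t = (x̄₁ - x̄₂) / SE = (68.42 - 73.09) / 3.3918 = -4.67 / 3.3918 = -1.377
p-value = 0.1737

Since p-value > α = 0.01, we fail to reject H₀.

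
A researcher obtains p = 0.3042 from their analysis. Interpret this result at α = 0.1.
Since p = 0.3042 > α = 0.1, fail to reject H₀.
There is insufficient evidence to reject the null hypothesis; the result is not statistically significant at the 0.1 level.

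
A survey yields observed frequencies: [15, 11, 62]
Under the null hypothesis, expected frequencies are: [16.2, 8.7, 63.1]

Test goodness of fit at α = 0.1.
Chi-square goodness of fit test:
H₀: observed counts match expected distribution
H₁: observed counts differ from expected distribution
df = k - 1 = 2
χ² = Σ(O - E)²/E
   = (15 - 16.2)²/16.2 + (11 - 8.7)²/8.7 + (62 - 63.1)²/63.1
   = 0.089 + 0.608 + 0.019
   = 0.72
p-value = 0.6990

Since p-value > α = 0.1, we fail to reject H₀.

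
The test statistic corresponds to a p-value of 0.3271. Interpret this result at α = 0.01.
Since p = 0.3271 > α = 0.01, fail to reject H₀.
There is insufficient evidence to reject the null hypothesis; the result is not statistically significant at the 0.01 level.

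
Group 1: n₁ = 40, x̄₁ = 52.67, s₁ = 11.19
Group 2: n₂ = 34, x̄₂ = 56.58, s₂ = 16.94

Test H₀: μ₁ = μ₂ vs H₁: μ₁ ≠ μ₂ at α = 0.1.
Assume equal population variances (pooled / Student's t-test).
Student's two-sample t-test (equal variances):
H₀: μ₁ = μ₂
H₁: μ₁ ≠ μ₂
df = n₁ + n₂ - 2 = 72
Pooled variance s_p² = [(n₁-1)s₁² + (n₂-1)s₂²] / (n₁ + n₂ - 2) = [(39)(11.19²) + (33)(16.94²)] / 72 = 199.3504
SE = √(s_p²(1/n₁ + 1/n₂)) = √(199.3504 × (1/40 + 1/34)) = 3.2935
t = (x̄₁ - x̄₂) / SE = (52.67 - 56.58) / 3.2935 = -3.91 / 3.2935 = -1.187
p-value = 0.2391

Since p-value > α = 0.1, we fail to reject H₀.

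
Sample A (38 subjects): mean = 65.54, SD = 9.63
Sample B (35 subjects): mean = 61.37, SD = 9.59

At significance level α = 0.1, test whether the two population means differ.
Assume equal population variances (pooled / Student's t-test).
Student's two-sample t-test (equal variances):
H₀: μ₁ = μ₂
H₁: μ₁ ≠ μ₂
df = n₁ + n₂ - 2 = 71
Pooled variance s_p² = [(n₁-1)s₁² + (n₂-1)s₂²] / (n₁ + n₂ - 2) = [(37)(9.63²) + (34)(9.59²)] / 71 = 92.3687
SE = √(s_p²(1/n₁ + 1/n₂)) = √(92.3687 × (1/38 + 1/35)) = 2.2516
t = (x̄₁ - x̄₂) / SE = (65.54 - 61.37) / 2.2516 = 4.17 / 2.2516 = 1.852
p-value = 0.0682

Since p-value < α = 0.1, we reject H₀.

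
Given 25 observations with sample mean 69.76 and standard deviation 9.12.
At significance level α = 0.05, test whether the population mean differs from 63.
One-sample t-test:
H₀: μ = 63
H₁: μ ≠ 63
df = n - 1 = 24
t = (x̄ - μ₀) / (s/√n) = (69.76 - 63) / (9.12/√25) = 3.706
p-value = 0.0011

Since p-value < α = 0.05, we reject H₀.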